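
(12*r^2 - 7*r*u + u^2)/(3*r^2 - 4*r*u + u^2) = (4*r - u)/(r - u)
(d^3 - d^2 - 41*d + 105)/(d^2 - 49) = (d^2 - 8*d + 15)/(d - 7)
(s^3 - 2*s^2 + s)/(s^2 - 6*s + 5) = s*(s - 1)/(s - 5)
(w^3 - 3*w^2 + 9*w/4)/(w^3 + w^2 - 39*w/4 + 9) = w/(w + 4)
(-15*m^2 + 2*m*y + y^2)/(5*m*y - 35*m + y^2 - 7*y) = (-3*m + y)/(y - 7)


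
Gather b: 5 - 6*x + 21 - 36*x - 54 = -42*x - 28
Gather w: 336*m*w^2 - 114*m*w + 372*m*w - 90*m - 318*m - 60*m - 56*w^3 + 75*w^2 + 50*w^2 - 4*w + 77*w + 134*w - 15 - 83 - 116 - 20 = -468*m - 56*w^3 + w^2*(336*m + 125) + w*(258*m + 207) - 234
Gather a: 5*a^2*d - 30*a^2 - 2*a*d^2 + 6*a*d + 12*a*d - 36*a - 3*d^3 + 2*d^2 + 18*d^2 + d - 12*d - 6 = a^2*(5*d - 30) + a*(-2*d^2 + 18*d - 36) - 3*d^3 + 20*d^2 - 11*d - 6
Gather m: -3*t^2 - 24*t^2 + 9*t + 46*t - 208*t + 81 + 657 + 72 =-27*t^2 - 153*t + 810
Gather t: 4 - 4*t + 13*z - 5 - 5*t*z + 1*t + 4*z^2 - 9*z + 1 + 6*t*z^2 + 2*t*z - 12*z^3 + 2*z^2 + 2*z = t*(6*z^2 - 3*z - 3) - 12*z^3 + 6*z^2 + 6*z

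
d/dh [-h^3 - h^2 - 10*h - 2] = -3*h^2 - 2*h - 10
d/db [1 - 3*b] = -3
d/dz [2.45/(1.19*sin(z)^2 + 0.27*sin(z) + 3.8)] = -(5.831*sin(z) + 0.6615)*cos(z)/(1.19*sin(z)^2 + 0.27*sin(z) + 3.8)^2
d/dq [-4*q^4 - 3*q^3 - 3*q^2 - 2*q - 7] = -16*q^3 - 9*q^2 - 6*q - 2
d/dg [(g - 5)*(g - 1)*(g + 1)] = 3*g^2 - 10*g - 1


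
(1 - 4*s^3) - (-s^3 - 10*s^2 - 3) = -3*s^3 + 10*s^2 + 4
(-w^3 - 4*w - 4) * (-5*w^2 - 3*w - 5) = 5*w^5 + 3*w^4 + 25*w^3 + 32*w^2 + 32*w + 20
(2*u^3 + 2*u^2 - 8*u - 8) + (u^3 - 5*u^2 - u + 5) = 3*u^3 - 3*u^2 - 9*u - 3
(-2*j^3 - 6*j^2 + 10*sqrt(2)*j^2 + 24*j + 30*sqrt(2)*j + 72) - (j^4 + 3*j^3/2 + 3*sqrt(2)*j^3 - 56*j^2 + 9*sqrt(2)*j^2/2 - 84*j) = -j^4 - 3*sqrt(2)*j^3 - 7*j^3/2 + 11*sqrt(2)*j^2/2 + 50*j^2 + 30*sqrt(2)*j + 108*j + 72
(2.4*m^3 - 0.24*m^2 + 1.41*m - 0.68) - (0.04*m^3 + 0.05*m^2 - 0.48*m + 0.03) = 2.36*m^3 - 0.29*m^2 + 1.89*m - 0.71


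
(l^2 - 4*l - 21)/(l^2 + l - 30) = (l^2 - 4*l - 21)/(l^2 + l - 30)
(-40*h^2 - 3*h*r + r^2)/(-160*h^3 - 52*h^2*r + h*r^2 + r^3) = 1/(4*h + r)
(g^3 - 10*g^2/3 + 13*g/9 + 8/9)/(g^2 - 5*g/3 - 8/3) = (3*g^2 - 2*g - 1)/(3*(g + 1))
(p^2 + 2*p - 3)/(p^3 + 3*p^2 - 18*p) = (p^2 + 2*p - 3)/(p*(p^2 + 3*p - 18))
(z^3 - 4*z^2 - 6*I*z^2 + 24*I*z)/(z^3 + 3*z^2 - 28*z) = (z - 6*I)/(z + 7)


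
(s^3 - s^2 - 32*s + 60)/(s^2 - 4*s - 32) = (-s^3 + s^2 + 32*s - 60)/(-s^2 + 4*s + 32)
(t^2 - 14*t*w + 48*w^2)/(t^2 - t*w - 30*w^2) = (t - 8*w)/(t + 5*w)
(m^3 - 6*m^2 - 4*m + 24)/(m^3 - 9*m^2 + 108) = (m^2 - 4)/(m^2 - 3*m - 18)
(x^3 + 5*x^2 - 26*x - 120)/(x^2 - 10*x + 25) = (x^2 + 10*x + 24)/(x - 5)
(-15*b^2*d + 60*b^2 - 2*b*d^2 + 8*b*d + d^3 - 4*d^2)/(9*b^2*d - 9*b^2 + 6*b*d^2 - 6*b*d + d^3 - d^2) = (-5*b*d + 20*b + d^2 - 4*d)/(3*b*d - 3*b + d^2 - d)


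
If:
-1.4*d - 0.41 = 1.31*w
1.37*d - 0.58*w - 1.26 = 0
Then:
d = 0.54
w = -0.89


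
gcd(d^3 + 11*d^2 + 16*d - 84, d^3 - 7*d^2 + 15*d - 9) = 1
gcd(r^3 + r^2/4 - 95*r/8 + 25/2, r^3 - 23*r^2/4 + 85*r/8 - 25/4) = r^2 - 15*r/4 + 25/8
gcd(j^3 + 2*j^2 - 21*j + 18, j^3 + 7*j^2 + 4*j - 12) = j^2 + 5*j - 6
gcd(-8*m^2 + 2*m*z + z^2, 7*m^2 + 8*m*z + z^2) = 1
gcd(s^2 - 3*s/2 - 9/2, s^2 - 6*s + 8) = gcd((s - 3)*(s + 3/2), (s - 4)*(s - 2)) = 1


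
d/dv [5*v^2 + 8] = 10*v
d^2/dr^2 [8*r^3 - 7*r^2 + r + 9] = 48*r - 14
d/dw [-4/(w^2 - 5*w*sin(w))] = 4*(-5*w*cos(w) + 2*w - 5*sin(w))/(w^2*(w - 5*sin(w))^2)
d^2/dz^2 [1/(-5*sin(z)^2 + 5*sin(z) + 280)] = (-4*sin(z)^4 + 3*sin(z)^3 - 219*sin(z)^2 + 50*sin(z) + 114)/(5*(sin(z) + cos(z)^2 + 55)^3)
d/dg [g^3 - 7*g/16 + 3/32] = 3*g^2 - 7/16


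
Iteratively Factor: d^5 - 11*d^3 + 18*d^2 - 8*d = (d)*(d^4 - 11*d^2 + 18*d - 8) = d*(d - 1)*(d^3 + d^2 - 10*d + 8) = d*(d - 1)*(d + 4)*(d^2 - 3*d + 2) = d*(d - 1)^2*(d + 4)*(d - 2)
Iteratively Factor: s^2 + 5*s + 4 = (s + 1)*(s + 4)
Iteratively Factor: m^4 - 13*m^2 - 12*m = (m + 3)*(m^3 - 3*m^2 - 4*m) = (m + 1)*(m + 3)*(m^2 - 4*m) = (m - 4)*(m + 1)*(m + 3)*(m)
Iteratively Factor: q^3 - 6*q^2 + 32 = (q + 2)*(q^2 - 8*q + 16) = (q - 4)*(q + 2)*(q - 4)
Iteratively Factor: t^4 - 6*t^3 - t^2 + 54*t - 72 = (t - 4)*(t^3 - 2*t^2 - 9*t + 18) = (t - 4)*(t + 3)*(t^2 - 5*t + 6) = (t - 4)*(t - 2)*(t + 3)*(t - 3)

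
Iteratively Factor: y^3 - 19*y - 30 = (y + 2)*(y^2 - 2*y - 15) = (y - 5)*(y + 2)*(y + 3)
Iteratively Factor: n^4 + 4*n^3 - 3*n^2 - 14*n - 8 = (n - 2)*(n^3 + 6*n^2 + 9*n + 4) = (n - 2)*(n + 1)*(n^2 + 5*n + 4) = (n - 2)*(n + 1)^2*(n + 4)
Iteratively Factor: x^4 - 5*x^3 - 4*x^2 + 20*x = (x)*(x^3 - 5*x^2 - 4*x + 20) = x*(x - 2)*(x^2 - 3*x - 10) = x*(x - 5)*(x - 2)*(x + 2)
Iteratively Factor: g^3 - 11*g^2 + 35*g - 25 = (g - 1)*(g^2 - 10*g + 25) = (g - 5)*(g - 1)*(g - 5)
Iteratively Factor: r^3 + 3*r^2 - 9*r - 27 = (r - 3)*(r^2 + 6*r + 9) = (r - 3)*(r + 3)*(r + 3)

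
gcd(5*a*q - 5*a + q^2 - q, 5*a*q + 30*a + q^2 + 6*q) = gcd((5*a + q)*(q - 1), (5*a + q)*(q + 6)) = 5*a + q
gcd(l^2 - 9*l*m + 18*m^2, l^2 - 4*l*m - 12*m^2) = l - 6*m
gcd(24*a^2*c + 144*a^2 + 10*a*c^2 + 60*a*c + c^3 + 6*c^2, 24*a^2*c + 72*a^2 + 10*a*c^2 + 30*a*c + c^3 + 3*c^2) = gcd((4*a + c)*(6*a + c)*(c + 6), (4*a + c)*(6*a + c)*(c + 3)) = 24*a^2 + 10*a*c + c^2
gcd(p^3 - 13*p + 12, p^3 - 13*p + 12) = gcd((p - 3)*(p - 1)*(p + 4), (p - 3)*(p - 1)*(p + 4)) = p^3 - 13*p + 12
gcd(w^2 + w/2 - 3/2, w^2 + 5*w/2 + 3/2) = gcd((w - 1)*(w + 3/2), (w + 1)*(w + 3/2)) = w + 3/2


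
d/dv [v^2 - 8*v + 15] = 2*v - 8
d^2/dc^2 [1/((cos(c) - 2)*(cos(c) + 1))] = (-4*sin(c)^4 + 11*sin(c)^2 - 7*cos(c)/4 + 3*cos(3*c)/4 - 1)/((cos(c) - 2)^3*(cos(c) + 1)^3)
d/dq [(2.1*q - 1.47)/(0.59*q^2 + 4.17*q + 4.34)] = (-1.239*q^2 + 1.7346*q + 15.2439)/(0.3481*q^4 + 4.9206*q^3 + 22.5101*q^2 + 36.1956*q + 18.8356)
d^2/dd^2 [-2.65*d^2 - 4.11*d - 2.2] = -5.30000000000000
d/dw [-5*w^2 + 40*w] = 40 - 10*w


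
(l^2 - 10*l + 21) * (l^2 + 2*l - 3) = l^4 - 8*l^3 - 2*l^2 + 72*l - 63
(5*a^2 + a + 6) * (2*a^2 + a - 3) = 10*a^4 + 7*a^3 - 2*a^2 + 3*a - 18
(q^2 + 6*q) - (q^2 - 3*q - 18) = 9*q + 18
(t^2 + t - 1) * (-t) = -t^3 - t^2 + t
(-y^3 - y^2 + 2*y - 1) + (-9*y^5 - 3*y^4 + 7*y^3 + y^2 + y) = -9*y^5 - 3*y^4 + 6*y^3 + 3*y - 1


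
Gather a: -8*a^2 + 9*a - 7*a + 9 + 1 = -8*a^2 + 2*a + 10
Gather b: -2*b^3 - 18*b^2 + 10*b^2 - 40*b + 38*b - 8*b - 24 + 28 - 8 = -2*b^3 - 8*b^2 - 10*b - 4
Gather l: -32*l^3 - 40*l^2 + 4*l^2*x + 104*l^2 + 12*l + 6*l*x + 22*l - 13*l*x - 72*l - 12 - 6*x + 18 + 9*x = -32*l^3 + l^2*(4*x + 64) + l*(-7*x - 38) + 3*x + 6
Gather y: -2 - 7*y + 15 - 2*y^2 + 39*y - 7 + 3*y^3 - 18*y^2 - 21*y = 3*y^3 - 20*y^2 + 11*y + 6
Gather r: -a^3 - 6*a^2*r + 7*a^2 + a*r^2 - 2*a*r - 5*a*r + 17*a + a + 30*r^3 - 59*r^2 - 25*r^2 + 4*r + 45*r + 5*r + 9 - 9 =-a^3 + 7*a^2 + 18*a + 30*r^3 + r^2*(a - 84) + r*(-6*a^2 - 7*a + 54)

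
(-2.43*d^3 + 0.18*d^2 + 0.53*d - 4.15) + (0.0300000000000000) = -2.43*d^3 + 0.18*d^2 + 0.53*d - 4.12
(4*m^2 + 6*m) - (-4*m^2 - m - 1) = 8*m^2 + 7*m + 1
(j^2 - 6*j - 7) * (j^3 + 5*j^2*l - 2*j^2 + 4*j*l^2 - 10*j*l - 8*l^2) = j^5 + 5*j^4*l - 8*j^4 + 4*j^3*l^2 - 40*j^3*l + 5*j^3 - 32*j^2*l^2 + 25*j^2*l + 14*j^2 + 20*j*l^2 + 70*j*l + 56*l^2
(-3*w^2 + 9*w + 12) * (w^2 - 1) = -3*w^4 + 9*w^3 + 15*w^2 - 9*w - 12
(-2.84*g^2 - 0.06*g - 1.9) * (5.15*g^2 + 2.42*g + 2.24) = -14.626*g^4 - 7.1818*g^3 - 16.2918*g^2 - 4.7324*g - 4.256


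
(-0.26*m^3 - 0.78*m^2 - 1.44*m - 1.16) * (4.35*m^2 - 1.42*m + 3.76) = -1.131*m^5 - 3.0238*m^4 - 6.134*m^3 - 5.934*m^2 - 3.7672*m - 4.3616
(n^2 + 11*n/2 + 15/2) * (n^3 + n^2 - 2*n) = n^5 + 13*n^4/2 + 11*n^3 - 7*n^2/2 - 15*n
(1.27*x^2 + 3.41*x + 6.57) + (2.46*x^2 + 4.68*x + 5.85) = 3.73*x^2 + 8.09*x + 12.42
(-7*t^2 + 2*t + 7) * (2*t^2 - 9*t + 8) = -14*t^4 + 67*t^3 - 60*t^2 - 47*t + 56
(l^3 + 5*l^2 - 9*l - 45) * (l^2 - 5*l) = l^5 - 34*l^3 + 225*l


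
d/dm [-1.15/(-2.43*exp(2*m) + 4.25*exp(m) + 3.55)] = (4.8875 - 5.589*exp(m))*exp(m)/(-2.43*exp(2*m) + 4.25*exp(m) + 3.55)^2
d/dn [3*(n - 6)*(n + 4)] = 6*n - 6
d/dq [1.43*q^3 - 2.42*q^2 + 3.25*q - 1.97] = 4.29*q^2 - 4.84*q + 3.25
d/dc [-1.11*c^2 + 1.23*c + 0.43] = 1.23 - 2.22*c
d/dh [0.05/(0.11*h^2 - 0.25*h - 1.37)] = (0.0125 - 0.011*h)/(-0.11*h^2 + 0.25*h + 1.37)^2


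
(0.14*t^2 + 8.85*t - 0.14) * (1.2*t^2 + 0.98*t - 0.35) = 0.168*t^4 + 10.7572*t^3 + 8.456*t^2 - 3.2347*t + 0.049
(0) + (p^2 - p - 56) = p^2 - p - 56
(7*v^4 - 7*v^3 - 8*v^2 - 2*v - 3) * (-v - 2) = -7*v^5 - 7*v^4 + 22*v^3 + 18*v^2 + 7*v + 6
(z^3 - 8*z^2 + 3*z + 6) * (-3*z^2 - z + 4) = -3*z^5 + 23*z^4 + 3*z^3 - 53*z^2 + 6*z + 24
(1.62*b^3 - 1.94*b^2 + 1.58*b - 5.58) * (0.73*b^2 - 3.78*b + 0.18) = 1.1826*b^5 - 7.5398*b^4 + 8.7782*b^3 - 10.395*b^2 + 21.3768*b - 1.0044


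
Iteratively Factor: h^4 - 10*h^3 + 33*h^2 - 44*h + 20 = (h - 5)*(h^3 - 5*h^2 + 8*h - 4) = (h - 5)*(h - 2)*(h^2 - 3*h + 2) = (h - 5)*(h - 2)*(h - 1)*(h - 2)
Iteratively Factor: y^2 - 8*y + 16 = (y - 4)*(y - 4)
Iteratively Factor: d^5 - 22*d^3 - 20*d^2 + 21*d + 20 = (d + 1)*(d^4 - d^3 - 21*d^2 + d + 20) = (d + 1)*(d + 4)*(d^3 - 5*d^2 - d + 5) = (d - 5)*(d + 1)*(d + 4)*(d^2 - 1) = (d - 5)*(d + 1)^2*(d + 4)*(d - 1)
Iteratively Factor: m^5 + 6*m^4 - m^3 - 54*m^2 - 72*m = (m + 4)*(m^4 + 2*m^3 - 9*m^2 - 18*m) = (m - 3)*(m + 4)*(m^3 + 5*m^2 + 6*m) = (m - 3)*(m + 2)*(m + 4)*(m^2 + 3*m) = (m - 3)*(m + 2)*(m + 3)*(m + 4)*(m)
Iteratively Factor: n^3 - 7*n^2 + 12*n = (n - 3)*(n^2 - 4*n) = (n - 4)*(n - 3)*(n)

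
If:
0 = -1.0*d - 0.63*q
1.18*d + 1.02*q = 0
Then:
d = 0.00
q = 0.00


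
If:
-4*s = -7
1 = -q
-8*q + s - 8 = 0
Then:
No Solution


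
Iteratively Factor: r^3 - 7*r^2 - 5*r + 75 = (r - 5)*(r^2 - 2*r - 15) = (r - 5)*(r + 3)*(r - 5)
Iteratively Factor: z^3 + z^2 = (z)*(z^2 + z) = z*(z + 1)*(z)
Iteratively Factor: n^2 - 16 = (n + 4)*(n - 4)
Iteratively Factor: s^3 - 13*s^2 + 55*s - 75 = (s - 5)*(s^2 - 8*s + 15) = (s - 5)*(s - 3)*(s - 5)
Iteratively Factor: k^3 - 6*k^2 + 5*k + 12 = (k - 3)*(k^2 - 3*k - 4) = (k - 3)*(k + 1)*(k - 4)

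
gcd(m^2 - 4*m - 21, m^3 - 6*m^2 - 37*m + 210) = m - 7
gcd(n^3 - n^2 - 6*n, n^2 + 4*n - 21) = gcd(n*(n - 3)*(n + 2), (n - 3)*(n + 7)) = n - 3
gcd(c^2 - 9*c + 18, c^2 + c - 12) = c - 3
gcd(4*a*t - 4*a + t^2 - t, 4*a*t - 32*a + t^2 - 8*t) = 4*a + t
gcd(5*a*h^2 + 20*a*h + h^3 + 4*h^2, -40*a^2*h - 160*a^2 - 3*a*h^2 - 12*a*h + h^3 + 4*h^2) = 5*a*h + 20*a + h^2 + 4*h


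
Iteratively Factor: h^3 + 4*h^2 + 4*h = (h)*(h^2 + 4*h + 4) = h*(h + 2)*(h + 2)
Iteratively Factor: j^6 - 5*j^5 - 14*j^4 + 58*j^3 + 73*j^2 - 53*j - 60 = (j + 1)*(j^5 - 6*j^4 - 8*j^3 + 66*j^2 + 7*j - 60) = (j + 1)^2*(j^4 - 7*j^3 - j^2 + 67*j - 60) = (j + 1)^2*(j + 3)*(j^3 - 10*j^2 + 29*j - 20) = (j - 5)*(j + 1)^2*(j + 3)*(j^2 - 5*j + 4) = (j - 5)*(j - 4)*(j + 1)^2*(j + 3)*(j - 1)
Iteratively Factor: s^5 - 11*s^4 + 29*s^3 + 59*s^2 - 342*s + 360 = (s - 3)*(s^4 - 8*s^3 + 5*s^2 + 74*s - 120) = (s - 5)*(s - 3)*(s^3 - 3*s^2 - 10*s + 24) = (s - 5)*(s - 3)*(s + 3)*(s^2 - 6*s + 8) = (s - 5)*(s - 4)*(s - 3)*(s + 3)*(s - 2)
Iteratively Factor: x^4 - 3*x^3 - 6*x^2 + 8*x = (x - 1)*(x^3 - 2*x^2 - 8*x) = (x - 4)*(x - 1)*(x^2 + 2*x) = (x - 4)*(x - 1)*(x + 2)*(x)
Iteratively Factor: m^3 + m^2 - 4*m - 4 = (m + 1)*(m^2 - 4) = (m + 1)*(m + 2)*(m - 2)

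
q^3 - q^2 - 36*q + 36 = (q - 6)*(q - 1)*(q + 6)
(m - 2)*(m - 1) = m^2 - 3*m + 2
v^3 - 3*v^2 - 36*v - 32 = (v - 8)*(v + 1)*(v + 4)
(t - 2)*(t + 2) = t^2 - 4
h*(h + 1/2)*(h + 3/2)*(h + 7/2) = h^4 + 11*h^3/2 + 31*h^2/4 + 21*h/8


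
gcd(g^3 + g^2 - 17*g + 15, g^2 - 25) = g + 5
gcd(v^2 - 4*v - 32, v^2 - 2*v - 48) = v - 8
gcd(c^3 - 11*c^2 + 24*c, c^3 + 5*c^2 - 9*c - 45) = c - 3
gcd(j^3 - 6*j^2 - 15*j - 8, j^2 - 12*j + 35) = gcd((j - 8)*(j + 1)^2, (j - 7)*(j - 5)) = 1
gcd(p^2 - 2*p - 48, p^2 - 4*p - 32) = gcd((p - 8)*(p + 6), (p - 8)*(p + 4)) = p - 8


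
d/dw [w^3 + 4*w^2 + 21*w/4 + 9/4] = 3*w^2 + 8*w + 21/4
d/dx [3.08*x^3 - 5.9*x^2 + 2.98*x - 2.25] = 9.24*x^2 - 11.8*x + 2.98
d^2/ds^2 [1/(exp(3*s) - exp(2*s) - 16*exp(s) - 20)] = (9*exp(3*s) - 47*exp(2*s) + 124*exp(s) - 80)*exp(s)/(exp(7*s) - 7*exp(6*s) - 21*exp(5*s) + 147*exp(4*s) + 336*exp(3*s) - 840*exp(2*s) - 2800*exp(s) - 2000)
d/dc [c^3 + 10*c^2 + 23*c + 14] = 3*c^2 + 20*c + 23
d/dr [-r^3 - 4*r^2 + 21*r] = -3*r^2 - 8*r + 21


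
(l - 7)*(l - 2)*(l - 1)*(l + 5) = l^4 - 5*l^3 - 27*l^2 + 101*l - 70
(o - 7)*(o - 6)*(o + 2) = o^3 - 11*o^2 + 16*o + 84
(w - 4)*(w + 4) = w^2 - 16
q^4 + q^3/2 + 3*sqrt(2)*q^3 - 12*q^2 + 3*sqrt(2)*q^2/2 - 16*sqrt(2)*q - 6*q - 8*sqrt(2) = (q + 1/2)*(q - 2*sqrt(2))*(q + sqrt(2))*(q + 4*sqrt(2))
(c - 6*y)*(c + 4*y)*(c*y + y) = c^3*y - 2*c^2*y^2 + c^2*y - 24*c*y^3 - 2*c*y^2 - 24*y^3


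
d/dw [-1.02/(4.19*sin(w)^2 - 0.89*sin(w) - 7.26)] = (8.5476*sin(w) - 0.9078)*cos(w)/(-4.19*sin(w)^2 + 0.89*sin(w) + 7.26)^2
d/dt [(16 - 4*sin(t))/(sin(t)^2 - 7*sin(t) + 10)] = 4*(sin(t)^2 - 8*sin(t) + 18)*cos(t)/(sin(t)^2 - 7*sin(t) + 10)^2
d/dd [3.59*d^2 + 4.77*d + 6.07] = 7.18*d + 4.77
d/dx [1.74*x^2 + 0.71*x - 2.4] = 3.48*x + 0.71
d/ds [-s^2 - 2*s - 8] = -2*s - 2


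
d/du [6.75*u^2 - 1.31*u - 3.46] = 13.5*u - 1.31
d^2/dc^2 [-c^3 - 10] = -6*c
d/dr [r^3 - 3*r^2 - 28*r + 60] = 3*r^2 - 6*r - 28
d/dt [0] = 0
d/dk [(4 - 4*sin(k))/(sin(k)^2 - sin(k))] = 4*cos(k)/sin(k)^2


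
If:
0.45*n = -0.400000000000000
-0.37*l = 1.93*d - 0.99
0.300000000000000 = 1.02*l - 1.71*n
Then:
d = 0.74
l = -1.20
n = -0.89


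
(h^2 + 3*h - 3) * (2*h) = 2*h^3 + 6*h^2 - 6*h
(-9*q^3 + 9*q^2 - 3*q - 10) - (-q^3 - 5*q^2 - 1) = -8*q^3 + 14*q^2 - 3*q - 9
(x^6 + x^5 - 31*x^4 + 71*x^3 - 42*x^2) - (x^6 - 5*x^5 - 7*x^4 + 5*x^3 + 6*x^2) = 6*x^5 - 24*x^4 + 66*x^3 - 48*x^2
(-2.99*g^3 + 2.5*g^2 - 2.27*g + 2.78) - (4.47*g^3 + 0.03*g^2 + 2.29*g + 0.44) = -7.46*g^3 + 2.47*g^2 - 4.56*g + 2.34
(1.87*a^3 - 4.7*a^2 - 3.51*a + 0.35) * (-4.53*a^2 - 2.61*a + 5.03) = -8.4711*a^5 + 16.4103*a^4 + 37.5734*a^3 - 16.0654*a^2 - 18.5688*a + 1.7605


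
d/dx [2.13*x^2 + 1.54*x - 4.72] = 4.26*x + 1.54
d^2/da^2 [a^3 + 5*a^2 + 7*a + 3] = 6*a + 10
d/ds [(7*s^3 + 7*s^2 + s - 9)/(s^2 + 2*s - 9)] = (7*s^4 + 28*s^3 - 176*s^2 - 108*s + 9)/(s^4 + 4*s^3 - 14*s^2 - 36*s + 81)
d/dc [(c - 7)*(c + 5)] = 2*c - 2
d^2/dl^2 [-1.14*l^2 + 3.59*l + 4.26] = -2.28000000000000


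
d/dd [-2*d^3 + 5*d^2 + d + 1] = -6*d^2 + 10*d + 1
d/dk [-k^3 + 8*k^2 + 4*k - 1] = -3*k^2 + 16*k + 4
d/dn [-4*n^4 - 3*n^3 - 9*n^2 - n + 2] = -16*n^3 - 9*n^2 - 18*n - 1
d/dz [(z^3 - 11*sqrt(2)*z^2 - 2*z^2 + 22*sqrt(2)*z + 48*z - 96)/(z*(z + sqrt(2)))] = (z^4 + 2*sqrt(2)*z^3 - 70*z^2 - 24*sqrt(2)*z^2 + 192*z + 96*sqrt(2))/(z^2*(z^2 + 2*sqrt(2)*z + 2))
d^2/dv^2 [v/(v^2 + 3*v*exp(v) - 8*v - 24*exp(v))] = (2*v*(3*v*exp(v) + 2*v - 21*exp(v) - 8)^2 + (v^2 + 3*v*exp(v) - 8*v - 24*exp(v))*(-v*(3*v*exp(v) - 18*exp(v) + 2) - 6*v*exp(v) - 4*v + 42*exp(v) + 16))/(v^2 + 3*v*exp(v) - 8*v - 24*exp(v))^3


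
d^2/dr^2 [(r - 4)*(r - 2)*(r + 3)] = 6*r - 6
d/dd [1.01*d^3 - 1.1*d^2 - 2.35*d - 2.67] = 3.03*d^2 - 2.2*d - 2.35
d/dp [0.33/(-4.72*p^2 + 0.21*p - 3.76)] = (3.1152*p - 0.0693)/(4.72*p^2 - 0.21*p + 3.76)^2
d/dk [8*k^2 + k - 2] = 16*k + 1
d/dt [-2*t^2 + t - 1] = 1 - 4*t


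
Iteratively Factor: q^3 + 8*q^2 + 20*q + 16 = (q + 2)*(q^2 + 6*q + 8) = (q + 2)*(q + 4)*(q + 2)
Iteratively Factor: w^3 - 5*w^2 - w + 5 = (w + 1)*(w^2 - 6*w + 5) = (w - 5)*(w + 1)*(w - 1)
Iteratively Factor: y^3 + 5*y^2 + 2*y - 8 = (y + 4)*(y^2 + y - 2) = (y + 2)*(y + 4)*(y - 1)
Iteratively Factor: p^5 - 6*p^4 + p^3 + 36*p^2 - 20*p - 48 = (p + 1)*(p^4 - 7*p^3 + 8*p^2 + 28*p - 48) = (p - 4)*(p + 1)*(p^3 - 3*p^2 - 4*p + 12) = (p - 4)*(p + 1)*(p + 2)*(p^2 - 5*p + 6) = (p - 4)*(p - 2)*(p + 1)*(p + 2)*(p - 3)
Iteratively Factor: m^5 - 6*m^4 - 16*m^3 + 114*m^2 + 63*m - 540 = (m - 4)*(m^4 - 2*m^3 - 24*m^2 + 18*m + 135) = (m - 4)*(m + 3)*(m^3 - 5*m^2 - 9*m + 45) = (m - 5)*(m - 4)*(m + 3)*(m^2 - 9) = (m - 5)*(m - 4)*(m - 3)*(m + 3)*(m + 3)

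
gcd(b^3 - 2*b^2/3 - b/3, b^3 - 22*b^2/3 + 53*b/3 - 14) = 1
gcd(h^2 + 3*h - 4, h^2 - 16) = h + 4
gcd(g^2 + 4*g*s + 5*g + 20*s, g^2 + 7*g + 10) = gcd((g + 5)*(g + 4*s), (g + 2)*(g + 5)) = g + 5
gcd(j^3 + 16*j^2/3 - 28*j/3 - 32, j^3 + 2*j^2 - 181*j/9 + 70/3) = j + 6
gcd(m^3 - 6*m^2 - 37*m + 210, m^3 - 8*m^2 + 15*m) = m - 5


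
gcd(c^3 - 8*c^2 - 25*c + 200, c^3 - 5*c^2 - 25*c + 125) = c^2 - 25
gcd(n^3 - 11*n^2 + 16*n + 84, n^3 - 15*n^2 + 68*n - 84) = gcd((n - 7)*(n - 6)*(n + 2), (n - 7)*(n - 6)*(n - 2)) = n^2 - 13*n + 42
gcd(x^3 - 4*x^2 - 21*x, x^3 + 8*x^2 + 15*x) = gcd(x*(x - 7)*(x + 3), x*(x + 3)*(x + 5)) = x^2 + 3*x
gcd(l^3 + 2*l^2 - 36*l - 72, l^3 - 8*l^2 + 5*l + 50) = l + 2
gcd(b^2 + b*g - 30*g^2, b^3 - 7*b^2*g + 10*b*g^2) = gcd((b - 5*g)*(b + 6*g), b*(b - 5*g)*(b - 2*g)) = b - 5*g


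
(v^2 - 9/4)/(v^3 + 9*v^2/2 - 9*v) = (v + 3/2)/(v*(v + 6))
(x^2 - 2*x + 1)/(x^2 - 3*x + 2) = (x - 1)/(x - 2)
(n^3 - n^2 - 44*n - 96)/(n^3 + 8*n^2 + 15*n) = (n^2 - 4*n - 32)/(n*(n + 5))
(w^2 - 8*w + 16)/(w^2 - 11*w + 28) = (w - 4)/(w - 7)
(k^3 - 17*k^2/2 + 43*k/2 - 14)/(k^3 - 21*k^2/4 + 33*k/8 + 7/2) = 4*(2*k^2 - 9*k + 7)/(8*k^2 - 10*k - 7)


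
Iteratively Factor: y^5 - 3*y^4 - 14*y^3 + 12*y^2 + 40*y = (y + 2)*(y^4 - 5*y^3 - 4*y^2 + 20*y) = (y - 5)*(y + 2)*(y^3 - 4*y) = y*(y - 5)*(y + 2)*(y^2 - 4) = y*(y - 5)*(y + 2)^2*(y - 2)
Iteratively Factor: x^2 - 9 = (x + 3)*(x - 3)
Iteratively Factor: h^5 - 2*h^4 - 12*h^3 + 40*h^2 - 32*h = (h - 2)*(h^4 - 12*h^2 + 16*h) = (h - 2)^2*(h^3 + 2*h^2 - 8*h) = (h - 2)^2*(h + 4)*(h^2 - 2*h) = (h - 2)^3*(h + 4)*(h)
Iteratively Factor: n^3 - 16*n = (n - 4)*(n^2 + 4*n) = (n - 4)*(n + 4)*(n)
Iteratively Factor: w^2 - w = (w)*(w - 1)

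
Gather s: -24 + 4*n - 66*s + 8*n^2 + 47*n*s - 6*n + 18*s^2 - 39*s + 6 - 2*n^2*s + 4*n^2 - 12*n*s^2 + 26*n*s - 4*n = 12*n^2 - 6*n + s^2*(18 - 12*n) + s*(-2*n^2 + 73*n - 105) - 18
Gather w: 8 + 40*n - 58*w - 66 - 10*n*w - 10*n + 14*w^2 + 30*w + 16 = 30*n + 14*w^2 + w*(-10*n - 28) - 42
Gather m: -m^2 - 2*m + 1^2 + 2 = -m^2 - 2*m + 3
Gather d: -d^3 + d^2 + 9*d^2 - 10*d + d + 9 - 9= -d^3 + 10*d^2 - 9*d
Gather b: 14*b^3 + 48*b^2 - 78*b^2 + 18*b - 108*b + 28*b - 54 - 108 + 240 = 14*b^3 - 30*b^2 - 62*b + 78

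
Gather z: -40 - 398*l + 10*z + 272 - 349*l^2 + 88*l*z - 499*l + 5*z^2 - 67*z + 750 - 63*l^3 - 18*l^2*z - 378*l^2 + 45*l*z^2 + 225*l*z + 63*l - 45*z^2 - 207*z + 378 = -63*l^3 - 727*l^2 - 834*l + z^2*(45*l - 40) + z*(-18*l^2 + 313*l - 264) + 1360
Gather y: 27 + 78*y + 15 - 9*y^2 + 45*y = -9*y^2 + 123*y + 42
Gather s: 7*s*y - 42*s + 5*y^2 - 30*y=s*(7*y - 42) + 5*y^2 - 30*y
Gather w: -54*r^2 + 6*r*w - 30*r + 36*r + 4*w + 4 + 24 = -54*r^2 + 6*r + w*(6*r + 4) + 28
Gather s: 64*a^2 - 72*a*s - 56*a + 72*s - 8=64*a^2 - 56*a + s*(72 - 72*a) - 8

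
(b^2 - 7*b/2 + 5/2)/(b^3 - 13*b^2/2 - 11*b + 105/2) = (b - 1)/(b^2 - 4*b - 21)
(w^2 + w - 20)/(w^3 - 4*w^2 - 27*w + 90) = (w - 4)/(w^2 - 9*w + 18)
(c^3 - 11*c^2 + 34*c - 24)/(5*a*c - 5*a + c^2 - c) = (c^2 - 10*c + 24)/(5*a + c)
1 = 1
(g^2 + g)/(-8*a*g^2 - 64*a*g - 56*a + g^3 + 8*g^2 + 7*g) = -g/(8*a*g + 56*a - g^2 - 7*g)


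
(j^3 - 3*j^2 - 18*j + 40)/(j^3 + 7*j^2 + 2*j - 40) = (j - 5)/(j + 5)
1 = 1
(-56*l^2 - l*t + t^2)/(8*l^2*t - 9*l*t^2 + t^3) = (7*l + t)/(t*(-l + t))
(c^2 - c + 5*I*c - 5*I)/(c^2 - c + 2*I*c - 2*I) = (c + 5*I)/(c + 2*I)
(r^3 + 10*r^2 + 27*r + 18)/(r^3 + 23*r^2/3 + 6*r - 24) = 3*(r + 1)/(3*r - 4)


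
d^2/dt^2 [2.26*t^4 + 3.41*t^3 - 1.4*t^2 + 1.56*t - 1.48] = 27.12*t^2 + 20.46*t - 2.8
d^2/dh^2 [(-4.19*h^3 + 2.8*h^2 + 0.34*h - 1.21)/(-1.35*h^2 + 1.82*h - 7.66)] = (1.4210854715202e-14*h^5 - 2.8421709430404e-14*h^4 - 73.898168*h^3 - 163.521618*h^2 + 1478.362404*h - 355.072588)/(2.460375*h^6 - 9.95085*h^5 + 55.29627*h^4 - 118.952288*h^3 + 313.755132*h^2 - 320.368776*h + 449.455096)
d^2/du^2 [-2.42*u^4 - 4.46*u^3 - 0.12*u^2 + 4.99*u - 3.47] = -29.04*u^2 - 26.76*u - 0.24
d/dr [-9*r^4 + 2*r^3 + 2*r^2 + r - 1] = -36*r^3 + 6*r^2 + 4*r + 1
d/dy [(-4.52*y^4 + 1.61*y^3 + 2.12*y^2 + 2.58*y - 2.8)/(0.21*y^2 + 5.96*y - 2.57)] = (-1.8984*y^5 - 80.4795*y^4 + 65.6568*y^3 - 0.319699999999999*y^2 - 9.7208*y + 10.0574)/(0.0441*y^4 + 2.5032*y^3 + 34.4422*y^2 - 30.6344*y + 6.6049)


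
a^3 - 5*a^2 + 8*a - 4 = (a - 2)^2*(a - 1)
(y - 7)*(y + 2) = y^2 - 5*y - 14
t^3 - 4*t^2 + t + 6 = (t - 3)*(t - 2)*(t + 1)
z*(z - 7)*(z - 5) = z^3 - 12*z^2 + 35*z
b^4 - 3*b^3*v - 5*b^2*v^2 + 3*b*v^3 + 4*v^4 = (b - 4*v)*(b - v)*(b + v)^2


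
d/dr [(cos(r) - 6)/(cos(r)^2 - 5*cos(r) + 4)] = (cos(r)^2 - 12*cos(r) + 26)*sin(r)/(cos(r)^2 - 5*cos(r) + 4)^2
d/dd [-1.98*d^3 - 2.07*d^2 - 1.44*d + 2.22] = -5.94*d^2 - 4.14*d - 1.44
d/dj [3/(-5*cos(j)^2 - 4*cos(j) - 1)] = -6*(5*cos(j) + 2)*sin(j)/(5*cos(j)^2 + 4*cos(j) + 1)^2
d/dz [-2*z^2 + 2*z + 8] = 2 - 4*z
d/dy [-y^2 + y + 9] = 1 - 2*y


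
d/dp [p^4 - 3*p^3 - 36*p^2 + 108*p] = 4*p^3 - 9*p^2 - 72*p + 108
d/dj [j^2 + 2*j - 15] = 2*j + 2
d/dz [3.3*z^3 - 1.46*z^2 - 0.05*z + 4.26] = 9.9*z^2 - 2.92*z - 0.05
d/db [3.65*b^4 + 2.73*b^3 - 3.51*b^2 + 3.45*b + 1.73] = 14.6*b^3 + 8.19*b^2 - 7.02*b + 3.45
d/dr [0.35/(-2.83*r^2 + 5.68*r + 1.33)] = (1.981*r - 1.988)/(-2.83*r^2 + 5.68*r + 1.33)^2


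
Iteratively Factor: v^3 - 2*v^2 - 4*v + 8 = (v - 2)*(v^2 - 4) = (v - 2)^2*(v + 2)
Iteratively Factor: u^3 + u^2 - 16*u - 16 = (u - 4)*(u^2 + 5*u + 4) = (u - 4)*(u + 4)*(u + 1)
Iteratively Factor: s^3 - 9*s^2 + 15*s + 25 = (s - 5)*(s^2 - 4*s - 5) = (s - 5)^2*(s + 1)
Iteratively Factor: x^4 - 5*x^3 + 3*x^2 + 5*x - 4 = (x - 4)*(x^3 - x^2 - x + 1) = (x - 4)*(x - 1)*(x^2 - 1) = (x - 4)*(x - 1)*(x + 1)*(x - 1)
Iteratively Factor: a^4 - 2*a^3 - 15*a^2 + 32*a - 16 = (a - 4)*(a^3 + 2*a^2 - 7*a + 4) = (a - 4)*(a + 4)*(a^2 - 2*a + 1) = (a - 4)*(a - 1)*(a + 4)*(a - 1)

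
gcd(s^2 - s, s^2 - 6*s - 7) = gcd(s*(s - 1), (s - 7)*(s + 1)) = 1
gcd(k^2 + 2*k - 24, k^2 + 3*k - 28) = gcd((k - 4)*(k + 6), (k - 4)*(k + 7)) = k - 4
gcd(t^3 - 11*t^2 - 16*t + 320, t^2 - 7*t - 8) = t - 8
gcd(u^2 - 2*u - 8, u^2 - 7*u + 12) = u - 4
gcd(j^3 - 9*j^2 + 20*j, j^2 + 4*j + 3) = 1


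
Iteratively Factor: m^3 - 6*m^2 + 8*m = (m - 2)*(m^2 - 4*m) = m*(m - 2)*(m - 4)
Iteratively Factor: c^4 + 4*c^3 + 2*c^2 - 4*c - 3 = (c - 1)*(c^3 + 5*c^2 + 7*c + 3) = (c - 1)*(c + 1)*(c^2 + 4*c + 3) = (c - 1)*(c + 1)*(c + 3)*(c + 1)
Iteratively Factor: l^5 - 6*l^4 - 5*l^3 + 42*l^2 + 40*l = (l - 5)*(l^4 - l^3 - 10*l^2 - 8*l) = (l - 5)*(l + 2)*(l^3 - 3*l^2 - 4*l) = l*(l - 5)*(l + 2)*(l^2 - 3*l - 4) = l*(l - 5)*(l - 4)*(l + 2)*(l + 1)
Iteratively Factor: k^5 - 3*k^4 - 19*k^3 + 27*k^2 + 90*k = (k + 2)*(k^4 - 5*k^3 - 9*k^2 + 45*k) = (k - 5)*(k + 2)*(k^3 - 9*k) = (k - 5)*(k + 2)*(k + 3)*(k^2 - 3*k) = (k - 5)*(k - 3)*(k + 2)*(k + 3)*(k)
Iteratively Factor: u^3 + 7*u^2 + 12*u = (u + 3)*(u^2 + 4*u) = (u + 3)*(u + 4)*(u)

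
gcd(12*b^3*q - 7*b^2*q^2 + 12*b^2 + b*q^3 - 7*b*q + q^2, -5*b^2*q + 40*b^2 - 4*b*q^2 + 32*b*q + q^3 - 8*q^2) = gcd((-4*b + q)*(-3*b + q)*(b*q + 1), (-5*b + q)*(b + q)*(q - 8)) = 1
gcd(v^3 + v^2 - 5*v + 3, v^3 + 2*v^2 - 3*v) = v^2 + 2*v - 3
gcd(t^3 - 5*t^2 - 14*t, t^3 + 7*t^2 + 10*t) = t^2 + 2*t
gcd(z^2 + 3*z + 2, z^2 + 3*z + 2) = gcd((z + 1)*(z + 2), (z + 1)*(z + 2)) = z^2 + 3*z + 2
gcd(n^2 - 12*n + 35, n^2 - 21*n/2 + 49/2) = n - 7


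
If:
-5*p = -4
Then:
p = 4/5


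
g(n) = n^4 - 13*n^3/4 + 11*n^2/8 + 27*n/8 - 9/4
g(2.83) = 8.79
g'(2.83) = 23.73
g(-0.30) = -3.04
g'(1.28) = -0.69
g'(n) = 4*n^3 - 39*n^2/4 + 11*n/4 + 27/8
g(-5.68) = 1659.37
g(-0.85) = -1.61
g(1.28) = 0.19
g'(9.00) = 2154.38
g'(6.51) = 711.65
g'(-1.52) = -37.38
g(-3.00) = 168.75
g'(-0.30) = 1.56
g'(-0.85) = -8.46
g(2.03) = 0.06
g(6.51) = 977.41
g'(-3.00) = -200.62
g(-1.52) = 12.55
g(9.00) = 4331.25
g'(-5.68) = -1059.81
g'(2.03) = 2.24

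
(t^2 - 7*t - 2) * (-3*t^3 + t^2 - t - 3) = -3*t^5 + 22*t^4 - 2*t^3 + 2*t^2 + 23*t + 6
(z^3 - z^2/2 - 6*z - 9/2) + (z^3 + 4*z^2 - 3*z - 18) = 2*z^3 + 7*z^2/2 - 9*z - 45/2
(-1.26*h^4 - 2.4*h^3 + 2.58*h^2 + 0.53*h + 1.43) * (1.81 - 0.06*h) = 0.0756*h^5 - 2.1366*h^4 - 4.4988*h^3 + 4.638*h^2 + 0.8735*h + 2.5883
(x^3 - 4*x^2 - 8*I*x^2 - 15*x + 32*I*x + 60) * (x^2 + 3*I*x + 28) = x^5 - 4*x^4 - 5*I*x^4 + 37*x^3 + 20*I*x^3 - 148*x^2 - 269*I*x^2 - 420*x + 1076*I*x + 1680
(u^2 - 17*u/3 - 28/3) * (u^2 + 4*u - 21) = u^4 - 5*u^3/3 - 53*u^2 + 245*u/3 + 196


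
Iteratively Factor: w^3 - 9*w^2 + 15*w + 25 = (w + 1)*(w^2 - 10*w + 25) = (w - 5)*(w + 1)*(w - 5)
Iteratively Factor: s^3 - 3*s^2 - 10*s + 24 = (s + 3)*(s^2 - 6*s + 8) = (s - 2)*(s + 3)*(s - 4)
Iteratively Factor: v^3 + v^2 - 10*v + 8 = (v - 1)*(v^2 + 2*v - 8) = (v - 2)*(v - 1)*(v + 4)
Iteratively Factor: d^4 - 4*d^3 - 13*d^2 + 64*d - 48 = (d + 4)*(d^3 - 8*d^2 + 19*d - 12) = (d - 1)*(d + 4)*(d^2 - 7*d + 12) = (d - 3)*(d - 1)*(d + 4)*(d - 4)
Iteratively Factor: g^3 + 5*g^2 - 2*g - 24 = (g + 3)*(g^2 + 2*g - 8) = (g + 3)*(g + 4)*(g - 2)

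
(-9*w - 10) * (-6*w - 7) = 54*w^2 + 123*w + 70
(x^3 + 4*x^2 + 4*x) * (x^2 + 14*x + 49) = x^5 + 18*x^4 + 109*x^3 + 252*x^2 + 196*x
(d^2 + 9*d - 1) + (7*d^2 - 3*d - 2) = 8*d^2 + 6*d - 3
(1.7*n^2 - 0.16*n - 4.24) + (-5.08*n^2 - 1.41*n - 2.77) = -3.38*n^2 - 1.57*n - 7.01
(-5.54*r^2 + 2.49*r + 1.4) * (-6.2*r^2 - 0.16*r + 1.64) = 34.348*r^4 - 14.5516*r^3 - 18.164*r^2 + 3.8596*r + 2.296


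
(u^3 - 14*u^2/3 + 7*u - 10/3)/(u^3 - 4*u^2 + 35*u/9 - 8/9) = 3*(3*u^2 - 11*u + 10)/(9*u^2 - 27*u + 8)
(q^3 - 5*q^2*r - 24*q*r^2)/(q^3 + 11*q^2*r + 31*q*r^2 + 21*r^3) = q*(q - 8*r)/(q^2 + 8*q*r + 7*r^2)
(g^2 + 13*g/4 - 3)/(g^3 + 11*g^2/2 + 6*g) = (4*g - 3)/(2*g*(2*g + 3))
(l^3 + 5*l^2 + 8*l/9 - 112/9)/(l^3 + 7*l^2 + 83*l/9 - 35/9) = (3*l^2 + 8*l - 16)/(3*l^2 + 14*l - 5)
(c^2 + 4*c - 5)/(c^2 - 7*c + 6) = (c + 5)/(c - 6)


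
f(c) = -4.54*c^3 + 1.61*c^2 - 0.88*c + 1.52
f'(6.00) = -471.88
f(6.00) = -926.44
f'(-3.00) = -133.12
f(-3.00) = 141.23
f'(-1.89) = -55.62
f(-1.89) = 39.59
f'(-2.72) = -110.40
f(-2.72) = 107.19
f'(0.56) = -3.35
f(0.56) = 0.73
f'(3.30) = -138.58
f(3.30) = -147.01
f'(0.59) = -3.72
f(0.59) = 0.63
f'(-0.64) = -8.52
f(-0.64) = 3.93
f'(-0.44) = -4.93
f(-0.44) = 2.61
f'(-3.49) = -178.01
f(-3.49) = 217.19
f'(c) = -13.62*c^2 + 3.22*c - 0.88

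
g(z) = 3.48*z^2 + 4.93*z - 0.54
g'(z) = 6.96*z + 4.93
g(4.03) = 75.85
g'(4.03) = 32.98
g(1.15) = 9.73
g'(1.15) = 12.93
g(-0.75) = -2.28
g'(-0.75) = -0.29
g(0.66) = 4.23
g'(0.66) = 9.52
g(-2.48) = 8.64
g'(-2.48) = -12.33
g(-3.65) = 27.83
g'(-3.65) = -20.47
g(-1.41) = -0.57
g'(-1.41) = -4.88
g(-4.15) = 38.93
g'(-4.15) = -23.95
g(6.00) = 154.32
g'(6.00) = 46.69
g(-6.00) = 95.16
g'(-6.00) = -36.83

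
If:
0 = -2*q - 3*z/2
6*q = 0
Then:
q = 0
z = 0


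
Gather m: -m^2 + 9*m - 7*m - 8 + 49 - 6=-m^2 + 2*m + 35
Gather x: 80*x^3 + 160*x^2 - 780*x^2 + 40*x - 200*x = 80*x^3 - 620*x^2 - 160*x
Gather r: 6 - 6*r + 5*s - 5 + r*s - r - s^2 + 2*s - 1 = r*(s - 7) - s^2 + 7*s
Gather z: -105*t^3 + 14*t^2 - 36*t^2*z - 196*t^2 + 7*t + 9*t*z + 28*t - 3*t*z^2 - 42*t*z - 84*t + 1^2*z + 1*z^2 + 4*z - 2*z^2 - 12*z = -105*t^3 - 182*t^2 - 49*t + z^2*(-3*t - 1) + z*(-36*t^2 - 33*t - 7)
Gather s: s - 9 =s - 9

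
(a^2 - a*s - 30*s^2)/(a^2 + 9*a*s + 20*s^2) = (a - 6*s)/(a + 4*s)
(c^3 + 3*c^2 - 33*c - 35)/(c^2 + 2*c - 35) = c + 1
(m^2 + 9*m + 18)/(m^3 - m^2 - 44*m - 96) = (m + 6)/(m^2 - 4*m - 32)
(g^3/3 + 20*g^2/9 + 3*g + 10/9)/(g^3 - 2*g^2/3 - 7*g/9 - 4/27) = 3*(3*g^3 + 20*g^2 + 27*g + 10)/(27*g^3 - 18*g^2 - 21*g - 4)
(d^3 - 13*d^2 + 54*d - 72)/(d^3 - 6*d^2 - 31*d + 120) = (d^2 - 10*d + 24)/(d^2 - 3*d - 40)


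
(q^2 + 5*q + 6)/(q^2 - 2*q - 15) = (q + 2)/(q - 5)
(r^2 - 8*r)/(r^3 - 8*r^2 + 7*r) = (r - 8)/(r^2 - 8*r + 7)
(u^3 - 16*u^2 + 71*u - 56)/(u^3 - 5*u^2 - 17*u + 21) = (u - 8)/(u + 3)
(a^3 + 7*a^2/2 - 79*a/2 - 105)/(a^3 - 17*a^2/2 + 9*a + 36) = (2*a^2 + 19*a + 35)/(2*a^2 - 5*a - 12)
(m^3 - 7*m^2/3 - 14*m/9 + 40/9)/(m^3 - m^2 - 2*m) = (m^2 - m/3 - 20/9)/(m*(m + 1))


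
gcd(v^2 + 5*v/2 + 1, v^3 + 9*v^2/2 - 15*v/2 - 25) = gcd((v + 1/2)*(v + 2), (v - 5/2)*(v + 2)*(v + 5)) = v + 2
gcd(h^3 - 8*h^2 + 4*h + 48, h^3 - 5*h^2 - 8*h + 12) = h^2 - 4*h - 12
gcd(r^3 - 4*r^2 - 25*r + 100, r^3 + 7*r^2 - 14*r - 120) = r^2 + r - 20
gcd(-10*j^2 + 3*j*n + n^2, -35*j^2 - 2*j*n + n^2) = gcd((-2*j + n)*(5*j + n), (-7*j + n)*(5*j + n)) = 5*j + n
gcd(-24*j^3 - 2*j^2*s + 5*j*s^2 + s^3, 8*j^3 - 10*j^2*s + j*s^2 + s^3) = -8*j^2 + 2*j*s + s^2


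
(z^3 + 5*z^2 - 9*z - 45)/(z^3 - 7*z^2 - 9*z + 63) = (z + 5)/(z - 7)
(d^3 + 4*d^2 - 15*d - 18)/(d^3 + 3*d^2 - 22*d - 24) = (d - 3)/(d - 4)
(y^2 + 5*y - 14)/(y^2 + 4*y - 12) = (y + 7)/(y + 6)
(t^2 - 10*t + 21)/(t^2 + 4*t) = (t^2 - 10*t + 21)/(t*(t + 4))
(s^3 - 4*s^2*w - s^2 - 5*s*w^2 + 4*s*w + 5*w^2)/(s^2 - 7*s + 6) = (s^2 - 4*s*w - 5*w^2)/(s - 6)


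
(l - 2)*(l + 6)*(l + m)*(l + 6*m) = l^4 + 7*l^3*m + 4*l^3 + 6*l^2*m^2 + 28*l^2*m - 12*l^2 + 24*l*m^2 - 84*l*m - 72*m^2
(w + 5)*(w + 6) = w^2 + 11*w + 30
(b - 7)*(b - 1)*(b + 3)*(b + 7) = b^4 + 2*b^3 - 52*b^2 - 98*b + 147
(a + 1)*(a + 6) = a^2 + 7*a + 6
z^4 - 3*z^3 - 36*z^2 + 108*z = z*(z - 6)*(z - 3)*(z + 6)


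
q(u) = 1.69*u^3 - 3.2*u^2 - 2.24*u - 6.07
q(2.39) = -6.63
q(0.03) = -6.14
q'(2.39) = 11.42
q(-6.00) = -472.87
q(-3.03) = -75.67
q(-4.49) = -213.50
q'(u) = 5.07*u^2 - 6.4*u - 2.24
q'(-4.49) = 128.71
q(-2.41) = -42.91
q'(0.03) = -2.43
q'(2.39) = 11.42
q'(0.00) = -2.24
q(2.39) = -6.63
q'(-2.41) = 42.63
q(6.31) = 276.98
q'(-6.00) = 218.68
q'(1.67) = 1.21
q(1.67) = -10.86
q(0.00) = -6.07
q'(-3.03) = 63.70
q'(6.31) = 159.24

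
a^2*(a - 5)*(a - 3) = a^4 - 8*a^3 + 15*a^2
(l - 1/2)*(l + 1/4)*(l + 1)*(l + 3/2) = l^4 + 9*l^3/4 + 3*l^2/4 - 11*l/16 - 3/16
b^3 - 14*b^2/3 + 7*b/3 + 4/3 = (b - 4)*(b - 1)*(b + 1/3)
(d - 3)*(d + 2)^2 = d^3 + d^2 - 8*d - 12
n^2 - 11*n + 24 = (n - 8)*(n - 3)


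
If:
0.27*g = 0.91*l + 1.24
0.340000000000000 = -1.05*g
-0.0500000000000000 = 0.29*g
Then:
No Solution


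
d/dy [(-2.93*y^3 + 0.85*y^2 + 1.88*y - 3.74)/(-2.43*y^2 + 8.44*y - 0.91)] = (7.1199*y^4 - 49.4584*y^3 + 19.7413*y^2 - 19.7234*y + 29.8548)/(5.9049*y^4 - 41.0184*y^3 + 75.6562*y^2 - 15.3608*y + 0.8281)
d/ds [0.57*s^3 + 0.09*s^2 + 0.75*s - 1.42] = 1.71*s^2 + 0.18*s + 0.75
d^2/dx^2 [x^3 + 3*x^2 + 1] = 6*x + 6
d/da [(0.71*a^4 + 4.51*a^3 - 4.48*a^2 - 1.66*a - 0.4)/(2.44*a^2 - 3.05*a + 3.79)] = (3.4648*a^5 + 4.5079*a^4 - 16.7474*a^3 + 68.9931*a^2 - 32.0064*a - 7.5114)/(5.9536*a^4 - 14.884*a^3 + 27.7977*a^2 - 23.119*a + 14.3641)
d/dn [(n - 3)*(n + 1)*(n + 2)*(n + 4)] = 4*n^3 + 12*n^2 - 14*n - 34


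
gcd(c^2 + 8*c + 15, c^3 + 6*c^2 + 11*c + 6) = c + 3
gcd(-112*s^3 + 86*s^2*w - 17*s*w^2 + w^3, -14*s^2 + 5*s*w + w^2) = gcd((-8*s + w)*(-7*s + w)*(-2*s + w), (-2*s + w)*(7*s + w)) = 2*s - w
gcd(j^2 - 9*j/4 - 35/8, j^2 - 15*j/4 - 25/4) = j + 5/4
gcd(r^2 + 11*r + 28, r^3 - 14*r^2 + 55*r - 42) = 1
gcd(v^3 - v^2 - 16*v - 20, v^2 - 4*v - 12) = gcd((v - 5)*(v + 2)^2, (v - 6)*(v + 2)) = v + 2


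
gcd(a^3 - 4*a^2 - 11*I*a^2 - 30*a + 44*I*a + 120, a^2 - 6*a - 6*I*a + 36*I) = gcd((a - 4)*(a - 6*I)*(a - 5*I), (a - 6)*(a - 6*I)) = a - 6*I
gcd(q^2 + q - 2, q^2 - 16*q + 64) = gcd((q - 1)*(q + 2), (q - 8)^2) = 1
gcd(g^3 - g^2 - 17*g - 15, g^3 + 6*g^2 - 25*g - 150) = g - 5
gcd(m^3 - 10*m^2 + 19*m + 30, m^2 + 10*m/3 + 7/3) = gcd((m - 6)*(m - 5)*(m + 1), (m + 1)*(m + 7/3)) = m + 1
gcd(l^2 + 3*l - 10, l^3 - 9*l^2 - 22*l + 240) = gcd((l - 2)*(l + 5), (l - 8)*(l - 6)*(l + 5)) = l + 5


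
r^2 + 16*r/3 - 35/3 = (r - 5/3)*(r + 7)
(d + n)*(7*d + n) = 7*d^2 + 8*d*n + n^2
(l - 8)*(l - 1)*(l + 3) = l^3 - 6*l^2 - 19*l + 24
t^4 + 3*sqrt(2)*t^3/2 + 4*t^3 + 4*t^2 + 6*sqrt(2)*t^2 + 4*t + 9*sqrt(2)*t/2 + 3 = (t + 1)*(t + 3)*(t + sqrt(2)/2)*(t + sqrt(2))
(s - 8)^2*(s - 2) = s^3 - 18*s^2 + 96*s - 128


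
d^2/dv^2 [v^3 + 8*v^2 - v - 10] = 6*v + 16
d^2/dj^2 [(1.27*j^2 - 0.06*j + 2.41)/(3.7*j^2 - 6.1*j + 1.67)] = (55.6850000000001*j^3 + 150.87342*j^2 - 324.13776*j + 155.430786)/(50.653*j^6 - 250.527*j^5 + 481.6179*j^4 - 453.1324*j^3 + 217.37889*j^2 - 51.03687*j + 4.657463)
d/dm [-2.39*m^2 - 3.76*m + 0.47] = -4.78*m - 3.76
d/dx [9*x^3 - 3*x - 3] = 27*x^2 - 3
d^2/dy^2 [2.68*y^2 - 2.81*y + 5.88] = 5.36000000000000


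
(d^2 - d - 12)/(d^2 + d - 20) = (d + 3)/(d + 5)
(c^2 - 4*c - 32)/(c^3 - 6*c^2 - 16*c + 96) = (c - 8)/(c^2 - 10*c + 24)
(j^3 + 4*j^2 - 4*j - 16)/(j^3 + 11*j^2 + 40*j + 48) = (j^2 - 4)/(j^2 + 7*j + 12)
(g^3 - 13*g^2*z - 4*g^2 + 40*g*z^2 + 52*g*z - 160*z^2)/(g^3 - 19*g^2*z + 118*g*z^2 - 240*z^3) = (4 - g)/(-g + 6*z)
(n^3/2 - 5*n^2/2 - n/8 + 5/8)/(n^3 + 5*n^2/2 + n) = (2*n^2 - 11*n + 5)/(4*n*(n + 2))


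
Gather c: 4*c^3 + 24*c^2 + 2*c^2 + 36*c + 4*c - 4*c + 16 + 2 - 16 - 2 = 4*c^3 + 26*c^2 + 36*c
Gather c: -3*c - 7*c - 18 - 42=-10*c - 60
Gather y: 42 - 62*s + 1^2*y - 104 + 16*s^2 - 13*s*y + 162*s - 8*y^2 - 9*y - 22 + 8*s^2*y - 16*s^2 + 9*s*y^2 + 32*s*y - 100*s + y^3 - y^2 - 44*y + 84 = y^3 + y^2*(9*s - 9) + y*(8*s^2 + 19*s - 52)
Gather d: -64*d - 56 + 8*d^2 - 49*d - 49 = 8*d^2 - 113*d - 105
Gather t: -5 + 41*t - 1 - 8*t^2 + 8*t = -8*t^2 + 49*t - 6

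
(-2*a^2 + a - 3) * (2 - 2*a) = 4*a^3 - 6*a^2 + 8*a - 6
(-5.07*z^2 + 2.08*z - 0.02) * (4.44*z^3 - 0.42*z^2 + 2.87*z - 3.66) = -22.5108*z^5 + 11.3646*z^4 - 15.5133*z^3 + 24.5342*z^2 - 7.6702*z + 0.0732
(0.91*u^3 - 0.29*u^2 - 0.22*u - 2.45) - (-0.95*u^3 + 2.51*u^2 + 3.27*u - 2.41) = 1.86*u^3 - 2.8*u^2 - 3.49*u - 0.04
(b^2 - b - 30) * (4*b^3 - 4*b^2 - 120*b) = 4*b^5 - 8*b^4 - 236*b^3 + 240*b^2 + 3600*b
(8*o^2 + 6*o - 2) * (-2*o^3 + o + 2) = -16*o^5 - 12*o^4 + 12*o^3 + 22*o^2 + 10*o - 4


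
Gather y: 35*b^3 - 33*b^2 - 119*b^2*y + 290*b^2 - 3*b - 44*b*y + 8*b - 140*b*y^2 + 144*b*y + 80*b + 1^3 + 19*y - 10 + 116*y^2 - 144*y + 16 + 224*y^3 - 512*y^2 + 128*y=35*b^3 + 257*b^2 + 85*b + 224*y^3 + y^2*(-140*b - 396) + y*(-119*b^2 + 100*b + 3) + 7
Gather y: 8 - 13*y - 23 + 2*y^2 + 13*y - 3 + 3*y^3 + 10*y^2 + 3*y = 3*y^3 + 12*y^2 + 3*y - 18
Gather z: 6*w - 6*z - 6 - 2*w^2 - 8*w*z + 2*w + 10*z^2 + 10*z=-2*w^2 + 8*w + 10*z^2 + z*(4 - 8*w) - 6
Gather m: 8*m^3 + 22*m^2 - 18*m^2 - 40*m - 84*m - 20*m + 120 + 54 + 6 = 8*m^3 + 4*m^2 - 144*m + 180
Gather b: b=b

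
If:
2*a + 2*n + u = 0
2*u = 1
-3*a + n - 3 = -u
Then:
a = -11/16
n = 7/16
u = 1/2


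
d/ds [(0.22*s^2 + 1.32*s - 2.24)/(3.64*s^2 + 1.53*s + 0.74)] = (-4.4682*s^2 + 16.6328*s + 4.404)/(13.2496*s^4 + 11.1384*s^3 + 7.7281*s^2 + 2.2644*s + 0.5476)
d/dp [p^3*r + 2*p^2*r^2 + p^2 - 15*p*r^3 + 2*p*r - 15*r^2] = 3*p^2*r + 4*p*r^2 + 2*p - 15*r^3 + 2*r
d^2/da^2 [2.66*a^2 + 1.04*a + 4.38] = 5.32000000000000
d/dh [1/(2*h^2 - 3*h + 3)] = (3 - 4*h)/(2*h^2 - 3*h + 3)^2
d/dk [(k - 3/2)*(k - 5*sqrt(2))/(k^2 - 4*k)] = 5*(-k^2 + 2*sqrt(2)*k^2 - 6*sqrt(2)*k + 12*sqrt(2))/(2*k^2*(k^2 - 8*k + 16))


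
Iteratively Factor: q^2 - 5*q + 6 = (q - 2)*(q - 3)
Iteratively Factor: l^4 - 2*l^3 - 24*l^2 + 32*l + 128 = (l - 4)*(l^3 + 2*l^2 - 16*l - 32) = (l - 4)^2*(l^2 + 6*l + 8) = (l - 4)^2*(l + 4)*(l + 2)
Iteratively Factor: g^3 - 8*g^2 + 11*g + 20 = (g + 1)*(g^2 - 9*g + 20) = (g - 5)*(g + 1)*(g - 4)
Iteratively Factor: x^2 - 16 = (x - 4)*(x + 4)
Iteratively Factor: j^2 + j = (j)*(j + 1)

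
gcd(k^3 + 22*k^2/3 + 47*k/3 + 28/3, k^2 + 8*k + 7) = k + 1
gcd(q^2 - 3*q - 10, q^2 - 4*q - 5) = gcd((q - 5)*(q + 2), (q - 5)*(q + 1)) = q - 5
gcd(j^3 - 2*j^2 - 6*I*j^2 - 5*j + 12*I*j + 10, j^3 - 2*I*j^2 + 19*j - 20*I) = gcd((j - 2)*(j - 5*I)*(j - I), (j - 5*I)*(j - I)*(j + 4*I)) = j^2 - 6*I*j - 5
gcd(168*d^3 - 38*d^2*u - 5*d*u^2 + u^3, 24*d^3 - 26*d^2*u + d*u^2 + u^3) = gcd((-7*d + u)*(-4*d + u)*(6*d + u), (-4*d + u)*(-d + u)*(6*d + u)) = -24*d^2 + 2*d*u + u^2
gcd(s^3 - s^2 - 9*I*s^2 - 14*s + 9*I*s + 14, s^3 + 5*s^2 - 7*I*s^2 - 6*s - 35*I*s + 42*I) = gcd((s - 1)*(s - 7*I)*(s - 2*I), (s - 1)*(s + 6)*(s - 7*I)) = s^2 + s*(-1 - 7*I) + 7*I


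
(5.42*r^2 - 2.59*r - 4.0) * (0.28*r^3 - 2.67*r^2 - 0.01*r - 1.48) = 1.5176*r^5 - 15.1966*r^4 + 5.7411*r^3 + 2.6843*r^2 + 3.8732*r + 5.92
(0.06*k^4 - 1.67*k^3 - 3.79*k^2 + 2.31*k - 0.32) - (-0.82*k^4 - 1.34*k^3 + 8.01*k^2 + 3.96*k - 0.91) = 0.88*k^4 - 0.33*k^3 - 11.8*k^2 - 1.65*k + 0.59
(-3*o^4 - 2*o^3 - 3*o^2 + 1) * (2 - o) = 3*o^5 - 4*o^4 - o^3 - 6*o^2 - o + 2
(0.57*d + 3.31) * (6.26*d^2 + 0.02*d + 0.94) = 3.5682*d^3 + 20.732*d^2 + 0.602*d + 3.1114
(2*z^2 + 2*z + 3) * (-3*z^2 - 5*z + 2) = -6*z^4 - 16*z^3 - 15*z^2 - 11*z + 6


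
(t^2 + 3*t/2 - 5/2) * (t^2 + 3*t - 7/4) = t^4 + 9*t^3/2 + t^2/4 - 81*t/8 + 35/8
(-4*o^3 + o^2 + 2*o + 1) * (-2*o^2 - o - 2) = 8*o^5 + 2*o^4 + 3*o^3 - 6*o^2 - 5*o - 2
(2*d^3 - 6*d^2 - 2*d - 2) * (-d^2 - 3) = -2*d^5 + 6*d^4 - 4*d^3 + 20*d^2 + 6*d + 6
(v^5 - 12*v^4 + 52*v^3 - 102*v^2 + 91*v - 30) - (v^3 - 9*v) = v^5 - 12*v^4 + 51*v^3 - 102*v^2 + 100*v - 30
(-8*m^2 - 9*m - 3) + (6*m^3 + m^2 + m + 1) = 6*m^3 - 7*m^2 - 8*m - 2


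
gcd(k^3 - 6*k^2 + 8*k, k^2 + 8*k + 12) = 1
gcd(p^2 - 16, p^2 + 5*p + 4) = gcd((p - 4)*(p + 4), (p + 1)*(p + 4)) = p + 4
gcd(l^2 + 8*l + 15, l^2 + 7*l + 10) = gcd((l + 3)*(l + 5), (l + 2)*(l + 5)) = l + 5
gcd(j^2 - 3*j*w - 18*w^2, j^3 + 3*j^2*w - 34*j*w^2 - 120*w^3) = -j + 6*w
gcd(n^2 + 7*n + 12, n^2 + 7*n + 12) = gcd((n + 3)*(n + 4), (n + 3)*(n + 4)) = n^2 + 7*n + 12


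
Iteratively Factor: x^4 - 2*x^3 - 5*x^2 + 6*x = (x - 3)*(x^3 + x^2 - 2*x) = (x - 3)*(x + 2)*(x^2 - x) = (x - 3)*(x - 1)*(x + 2)*(x)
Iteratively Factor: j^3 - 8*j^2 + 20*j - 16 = (j - 4)*(j^2 - 4*j + 4) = (j - 4)*(j - 2)*(j - 2)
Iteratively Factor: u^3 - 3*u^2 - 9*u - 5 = (u - 5)*(u^2 + 2*u + 1) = (u - 5)*(u + 1)*(u + 1)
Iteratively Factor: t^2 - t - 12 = (t - 4)*(t + 3)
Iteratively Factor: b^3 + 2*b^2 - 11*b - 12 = (b + 1)*(b^2 + b - 12) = (b - 3)*(b + 1)*(b + 4)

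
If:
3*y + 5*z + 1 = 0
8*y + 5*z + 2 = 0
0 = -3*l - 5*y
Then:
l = 1/3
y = -1/5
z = -2/25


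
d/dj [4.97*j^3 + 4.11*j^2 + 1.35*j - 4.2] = 14.91*j^2 + 8.22*j + 1.35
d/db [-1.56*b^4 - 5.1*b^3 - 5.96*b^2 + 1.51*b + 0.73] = -6.24*b^3 - 15.3*b^2 - 11.92*b + 1.51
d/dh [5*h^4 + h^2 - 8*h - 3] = 20*h^3 + 2*h - 8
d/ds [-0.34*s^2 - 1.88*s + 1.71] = -0.68*s - 1.88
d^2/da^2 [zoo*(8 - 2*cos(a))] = zoo*cos(a)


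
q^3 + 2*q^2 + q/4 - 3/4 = (q - 1/2)*(q + 1)*(q + 3/2)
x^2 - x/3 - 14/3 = (x - 7/3)*(x + 2)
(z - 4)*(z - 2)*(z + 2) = z^3 - 4*z^2 - 4*z + 16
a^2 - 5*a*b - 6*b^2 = (a - 6*b)*(a + b)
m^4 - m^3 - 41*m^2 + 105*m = m*(m - 5)*(m - 3)*(m + 7)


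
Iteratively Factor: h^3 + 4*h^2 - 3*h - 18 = (h + 3)*(h^2 + h - 6) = (h - 2)*(h + 3)*(h + 3)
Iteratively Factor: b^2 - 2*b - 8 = (b + 2)*(b - 4)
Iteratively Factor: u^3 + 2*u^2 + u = (u + 1)*(u^2 + u) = u*(u + 1)*(u + 1)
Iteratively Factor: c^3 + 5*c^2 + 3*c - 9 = (c - 1)*(c^2 + 6*c + 9) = (c - 1)*(c + 3)*(c + 3)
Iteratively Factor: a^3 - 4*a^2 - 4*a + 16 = (a - 4)*(a^2 - 4) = (a - 4)*(a + 2)*(a - 2)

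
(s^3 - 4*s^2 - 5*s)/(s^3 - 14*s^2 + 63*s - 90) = s*(s + 1)/(s^2 - 9*s + 18)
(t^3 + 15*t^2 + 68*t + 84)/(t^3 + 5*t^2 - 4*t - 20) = (t^2 + 13*t + 42)/(t^2 + 3*t - 10)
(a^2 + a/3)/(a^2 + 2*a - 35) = a*(3*a + 1)/(3*(a^2 + 2*a - 35))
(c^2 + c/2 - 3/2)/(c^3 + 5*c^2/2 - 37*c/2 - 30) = (c - 1)/(c^2 + c - 20)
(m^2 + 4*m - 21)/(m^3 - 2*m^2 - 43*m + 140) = (m - 3)/(m^2 - 9*m + 20)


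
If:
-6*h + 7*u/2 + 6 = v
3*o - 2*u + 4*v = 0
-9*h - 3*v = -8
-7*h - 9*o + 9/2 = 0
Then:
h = 591/674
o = -184/1011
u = -203/1011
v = 73/2022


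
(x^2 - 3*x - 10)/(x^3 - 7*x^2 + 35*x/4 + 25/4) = 4*(x + 2)/(4*x^2 - 8*x - 5)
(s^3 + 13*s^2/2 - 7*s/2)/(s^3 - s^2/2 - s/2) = (-2*s^2 - 13*s + 7)/(-2*s^2 + s + 1)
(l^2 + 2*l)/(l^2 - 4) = l/(l - 2)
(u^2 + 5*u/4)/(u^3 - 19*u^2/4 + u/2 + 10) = u/(u^2 - 6*u + 8)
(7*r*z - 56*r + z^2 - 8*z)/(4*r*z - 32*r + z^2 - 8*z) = (7*r + z)/(4*r + z)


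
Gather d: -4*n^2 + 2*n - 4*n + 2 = -4*n^2 - 2*n + 2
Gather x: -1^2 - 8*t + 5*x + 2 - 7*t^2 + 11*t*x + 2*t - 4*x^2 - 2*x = -7*t^2 - 6*t - 4*x^2 + x*(11*t + 3) + 1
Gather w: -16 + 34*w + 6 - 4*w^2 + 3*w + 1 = -4*w^2 + 37*w - 9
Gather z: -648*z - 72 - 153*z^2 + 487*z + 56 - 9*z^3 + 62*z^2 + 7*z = -9*z^3 - 91*z^2 - 154*z - 16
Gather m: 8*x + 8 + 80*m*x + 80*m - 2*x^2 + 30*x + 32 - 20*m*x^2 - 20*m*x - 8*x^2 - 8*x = m*(-20*x^2 + 60*x + 80) - 10*x^2 + 30*x + 40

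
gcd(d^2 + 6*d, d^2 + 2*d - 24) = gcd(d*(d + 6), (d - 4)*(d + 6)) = d + 6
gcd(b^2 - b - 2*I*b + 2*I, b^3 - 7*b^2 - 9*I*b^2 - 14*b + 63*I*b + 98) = b - 2*I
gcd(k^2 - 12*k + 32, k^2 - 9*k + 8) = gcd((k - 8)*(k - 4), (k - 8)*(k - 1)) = k - 8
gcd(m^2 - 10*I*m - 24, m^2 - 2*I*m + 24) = m - 6*I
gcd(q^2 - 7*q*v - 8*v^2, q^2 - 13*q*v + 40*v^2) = q - 8*v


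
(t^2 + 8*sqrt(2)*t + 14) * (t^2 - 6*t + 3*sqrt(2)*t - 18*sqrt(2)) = t^4 - 6*t^3 + 11*sqrt(2)*t^3 - 66*sqrt(2)*t^2 + 62*t^2 - 372*t + 42*sqrt(2)*t - 252*sqrt(2)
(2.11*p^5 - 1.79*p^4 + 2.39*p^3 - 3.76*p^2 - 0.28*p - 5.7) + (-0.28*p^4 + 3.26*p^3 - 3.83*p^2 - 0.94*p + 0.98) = 2.11*p^5 - 2.07*p^4 + 5.65*p^3 - 7.59*p^2 - 1.22*p - 4.72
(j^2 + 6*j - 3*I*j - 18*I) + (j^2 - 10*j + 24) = 2*j^2 - 4*j - 3*I*j + 24 - 18*I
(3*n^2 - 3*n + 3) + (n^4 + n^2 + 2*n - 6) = n^4 + 4*n^2 - n - 3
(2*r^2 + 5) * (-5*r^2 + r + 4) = -10*r^4 + 2*r^3 - 17*r^2 + 5*r + 20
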